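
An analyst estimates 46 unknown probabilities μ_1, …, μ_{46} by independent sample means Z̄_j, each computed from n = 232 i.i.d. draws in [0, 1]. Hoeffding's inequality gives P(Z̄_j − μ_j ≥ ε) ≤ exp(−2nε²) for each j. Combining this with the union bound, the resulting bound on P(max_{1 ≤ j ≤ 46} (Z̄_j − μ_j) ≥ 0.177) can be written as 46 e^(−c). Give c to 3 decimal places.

Union bound over the 46 events: P(max_{1 ≤ j ≤ 46} (Z̄_j − μ_j) ≥ 0.177) ≤ 46·exp(−2nε²) = 46 exp(−2·232·0.177²).
So c = 2·232·0.177² = 14.5367.

14.537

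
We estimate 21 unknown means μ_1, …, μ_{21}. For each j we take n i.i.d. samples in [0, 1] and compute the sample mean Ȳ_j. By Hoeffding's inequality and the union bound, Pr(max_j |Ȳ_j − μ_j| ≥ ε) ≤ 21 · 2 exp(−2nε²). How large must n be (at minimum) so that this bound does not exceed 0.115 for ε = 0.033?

Need 2·21·exp(−2nε²) ≤ 0.115, i.e. exp(−2nε²) ≤ 0.115/42.
So 2nε² ≥ ln(42/0.115) = 5.900493.
Hence n ≥ 5.900493/(2·0.033²) = 2709.134.
The smallest integer n is 2710.

2710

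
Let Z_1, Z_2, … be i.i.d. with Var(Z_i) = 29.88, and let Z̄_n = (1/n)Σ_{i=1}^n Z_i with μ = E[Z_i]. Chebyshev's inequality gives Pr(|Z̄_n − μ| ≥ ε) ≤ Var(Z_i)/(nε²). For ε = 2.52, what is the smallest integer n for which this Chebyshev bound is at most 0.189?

Require 29.88/(n·2.52²) ≤ 0.189, i.e. n ≥ 29.88/(0.189·2.52²) = 24.895.
The smallest integer n is 25.

25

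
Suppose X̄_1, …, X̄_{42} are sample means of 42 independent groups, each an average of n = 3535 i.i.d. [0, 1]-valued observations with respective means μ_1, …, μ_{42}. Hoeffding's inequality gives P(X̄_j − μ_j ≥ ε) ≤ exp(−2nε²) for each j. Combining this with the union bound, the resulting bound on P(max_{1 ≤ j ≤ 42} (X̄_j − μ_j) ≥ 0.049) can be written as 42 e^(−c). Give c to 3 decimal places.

16.975

Union bound over the 42 events: P(max_{1 ≤ j ≤ 42} (X̄_j − μ_j) ≥ 0.049) ≤ 42·exp(−2nε²) = 42 exp(−2·3535·0.049²).
So c = 2·3535·0.049² = 16.9751.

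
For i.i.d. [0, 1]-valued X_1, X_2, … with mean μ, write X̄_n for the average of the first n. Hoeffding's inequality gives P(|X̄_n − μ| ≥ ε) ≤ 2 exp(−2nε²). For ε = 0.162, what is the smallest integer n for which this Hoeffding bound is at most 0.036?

Require 2·exp(−2nε²) ≤ 0.036, i.e. 2nε² ≥ ln(2/0.036) = 4.017384.
So n ≥ 4.017384 / (2·0.162²) = 76.539.
The smallest integer n is 77.

77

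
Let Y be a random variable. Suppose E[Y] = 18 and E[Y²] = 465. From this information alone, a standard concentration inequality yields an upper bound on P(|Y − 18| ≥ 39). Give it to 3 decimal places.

0.093

The first two moments determine the variance, so Chebyshev's inequality is the sharpest standard bound available.
Var(Y) = E[Y²] − (E[Y])² = 465 − 324 = 141.
Chebyshev's inequality: P(|Y − μ| ≥ t) ≤ Var(Y)/t² = 141/1521 = 0.0927.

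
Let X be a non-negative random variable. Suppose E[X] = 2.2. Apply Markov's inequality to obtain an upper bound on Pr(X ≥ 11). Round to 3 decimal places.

Markov's inequality: for a non-negative random variable, Pr(X ≥ a) ≤ E[X]/a.
Here E[X] = 2.2 and a = 11, so the bound is 2.2/11 = 0.2000.

0.200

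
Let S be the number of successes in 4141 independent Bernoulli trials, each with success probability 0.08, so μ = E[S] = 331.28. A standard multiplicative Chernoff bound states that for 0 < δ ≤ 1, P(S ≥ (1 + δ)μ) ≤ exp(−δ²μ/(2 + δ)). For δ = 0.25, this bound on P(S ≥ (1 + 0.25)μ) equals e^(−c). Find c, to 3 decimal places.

9.202

c = δ²μ/(2 + δ) = 0.25²·331.28/(2 + 0.25) = 9.2022.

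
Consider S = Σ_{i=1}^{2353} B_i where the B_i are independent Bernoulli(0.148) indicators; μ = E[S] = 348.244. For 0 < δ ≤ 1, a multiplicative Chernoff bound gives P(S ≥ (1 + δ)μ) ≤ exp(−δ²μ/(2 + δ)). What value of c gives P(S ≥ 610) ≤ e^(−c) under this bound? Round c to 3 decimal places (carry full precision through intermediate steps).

71.502

Write 610 = (1 + δ)μ, so δ = 610/348.244 − 1 = 0.7516454…
Then the exponent is δ²μ/(2 + δ) = (610 − μ)² / (μ·(2 + δ)) = 71.501834.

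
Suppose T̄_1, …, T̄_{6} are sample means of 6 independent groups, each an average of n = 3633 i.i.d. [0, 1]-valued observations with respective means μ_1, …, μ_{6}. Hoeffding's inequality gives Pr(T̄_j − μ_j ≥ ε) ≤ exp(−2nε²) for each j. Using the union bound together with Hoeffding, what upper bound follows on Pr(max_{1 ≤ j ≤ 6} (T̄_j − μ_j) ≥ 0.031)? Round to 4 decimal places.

0.0056

Per-experiment Hoeffding bound: exp(−2·3633·0.031²) = exp(−6.98263) = 0.00092786.
Union bound over 6 events: 6·0.00092786 = 0.00557.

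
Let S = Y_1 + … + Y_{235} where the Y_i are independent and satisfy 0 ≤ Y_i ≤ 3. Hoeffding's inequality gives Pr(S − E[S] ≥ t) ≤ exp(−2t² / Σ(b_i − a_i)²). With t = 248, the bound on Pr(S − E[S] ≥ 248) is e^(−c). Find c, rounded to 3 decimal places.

58.160

Σ(b_i − a_i)² = 235·(3)² = 2115.
c = 2t²/2115 = 2·248²/2115 = 58.1598.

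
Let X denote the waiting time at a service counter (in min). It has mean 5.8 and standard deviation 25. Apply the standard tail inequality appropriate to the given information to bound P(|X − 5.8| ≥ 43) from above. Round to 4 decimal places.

Mean and variance are known, so Chebyshev's inequality applies.
Chebyshev: P(|X − μ| ≥ t) ≤ Var(X)/t².
Var(X) = σ² = 25² = 625.
Bound = 625 / 1849 = 0.3380.

0.3380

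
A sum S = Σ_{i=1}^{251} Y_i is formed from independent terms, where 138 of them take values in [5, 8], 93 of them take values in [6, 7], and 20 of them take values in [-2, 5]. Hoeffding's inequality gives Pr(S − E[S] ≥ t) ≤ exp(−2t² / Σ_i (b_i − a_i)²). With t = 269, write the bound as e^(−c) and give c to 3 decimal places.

Σ(b_i − a_i)² = 138·3² + 93·1² + 20·7² = 2315.
c = 2t² / 2315 = 2·269² / 2315 = 62.5149.

62.515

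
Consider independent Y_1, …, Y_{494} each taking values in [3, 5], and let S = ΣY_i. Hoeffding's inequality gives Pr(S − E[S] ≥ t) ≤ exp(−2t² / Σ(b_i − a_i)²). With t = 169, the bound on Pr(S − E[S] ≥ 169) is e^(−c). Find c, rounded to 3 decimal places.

28.908

Σ(b_i − a_i)² = 494·(2)² = 1976.
c = 2t²/1976 = 2·169²/1976 = 28.9079.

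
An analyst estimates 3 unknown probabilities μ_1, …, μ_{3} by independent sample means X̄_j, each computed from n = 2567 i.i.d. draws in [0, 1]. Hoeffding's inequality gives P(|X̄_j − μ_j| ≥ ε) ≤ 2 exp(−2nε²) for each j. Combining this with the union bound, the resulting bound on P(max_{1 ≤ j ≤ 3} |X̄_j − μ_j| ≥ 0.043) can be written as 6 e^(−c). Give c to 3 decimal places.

9.493

Union bound over the 3 events: P(max_{1 ≤ j ≤ 3} |X̄_j − μ_j| ≥ 0.043) ≤ 3·2·exp(−2nε²) = 6 exp(−2·2567·0.043²).
So c = 2·2567·0.043² = 9.4928.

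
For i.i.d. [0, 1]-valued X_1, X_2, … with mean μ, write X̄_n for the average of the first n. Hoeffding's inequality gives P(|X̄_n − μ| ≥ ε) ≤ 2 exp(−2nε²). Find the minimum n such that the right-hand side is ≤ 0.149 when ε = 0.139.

Require 2·exp(−2nε²) ≤ 0.149, i.e. 2nε² ≥ ln(2/0.149) = 2.596956.
So n ≥ 2.596956 / (2·0.139²) = 67.206.
The smallest integer n is 68.

68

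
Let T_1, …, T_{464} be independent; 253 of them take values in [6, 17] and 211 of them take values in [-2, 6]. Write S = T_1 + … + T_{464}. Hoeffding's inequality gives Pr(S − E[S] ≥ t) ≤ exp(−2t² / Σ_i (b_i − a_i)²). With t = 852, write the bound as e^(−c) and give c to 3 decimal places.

32.908

Σ(b_i − a_i)² = 253·11² + 211·8² = 44117.
c = 2t² / 44117 = 2·852² / 44117 = 32.9081.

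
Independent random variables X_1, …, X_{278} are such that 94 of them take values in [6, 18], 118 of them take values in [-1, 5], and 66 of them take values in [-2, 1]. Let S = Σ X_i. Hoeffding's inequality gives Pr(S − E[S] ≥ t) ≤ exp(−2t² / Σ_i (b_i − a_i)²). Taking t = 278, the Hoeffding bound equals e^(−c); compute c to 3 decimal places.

Σ(b_i − a_i)² = 94·12² + 118·6² + 66·3² = 18378.
c = 2t² / 18378 = 2·278² / 18378 = 8.4105.

8.410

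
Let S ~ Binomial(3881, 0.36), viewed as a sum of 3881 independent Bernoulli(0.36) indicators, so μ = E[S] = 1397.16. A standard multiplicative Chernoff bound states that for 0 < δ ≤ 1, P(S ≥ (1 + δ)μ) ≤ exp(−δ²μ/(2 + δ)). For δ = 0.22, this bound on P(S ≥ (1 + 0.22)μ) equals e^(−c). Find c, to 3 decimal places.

c = δ²μ/(2 + δ) = 0.22²·1397.16/(2 + 0.22) = 30.4606.

30.461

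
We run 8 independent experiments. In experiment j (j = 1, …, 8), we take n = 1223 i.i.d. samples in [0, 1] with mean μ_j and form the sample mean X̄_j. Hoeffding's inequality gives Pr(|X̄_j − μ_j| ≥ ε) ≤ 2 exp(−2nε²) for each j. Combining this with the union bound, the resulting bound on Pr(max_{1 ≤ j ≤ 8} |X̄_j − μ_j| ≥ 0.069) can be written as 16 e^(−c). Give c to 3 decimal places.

11.645

Union bound over the 8 events: Pr(max_{1 ≤ j ≤ 8} |X̄_j − μ_j| ≥ 0.069) ≤ 8·2·exp(−2nε²) = 16 exp(−2·1223·0.069²).
So c = 2·1223·0.069² = 11.6454.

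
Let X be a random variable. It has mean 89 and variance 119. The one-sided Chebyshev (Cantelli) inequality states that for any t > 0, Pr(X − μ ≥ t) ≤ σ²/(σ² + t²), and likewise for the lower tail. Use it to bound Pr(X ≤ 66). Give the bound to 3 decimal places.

0.184

Here σ² = 119 and t = 23, so σ² + t² = 648.
Cantelli's bound: 119/648 = 0.1836.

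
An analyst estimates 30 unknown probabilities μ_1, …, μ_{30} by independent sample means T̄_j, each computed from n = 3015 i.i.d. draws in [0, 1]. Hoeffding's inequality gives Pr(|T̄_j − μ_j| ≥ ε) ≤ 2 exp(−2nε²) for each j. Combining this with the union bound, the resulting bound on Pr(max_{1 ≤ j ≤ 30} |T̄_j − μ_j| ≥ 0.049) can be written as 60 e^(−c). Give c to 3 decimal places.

14.478

Union bound over the 30 events: Pr(max_{1 ≤ j ≤ 30} |T̄_j − μ_j| ≥ 0.049) ≤ 30·2·exp(−2nε²) = 60 exp(−2·3015·0.049²).
So c = 2·3015·0.049² = 14.4780.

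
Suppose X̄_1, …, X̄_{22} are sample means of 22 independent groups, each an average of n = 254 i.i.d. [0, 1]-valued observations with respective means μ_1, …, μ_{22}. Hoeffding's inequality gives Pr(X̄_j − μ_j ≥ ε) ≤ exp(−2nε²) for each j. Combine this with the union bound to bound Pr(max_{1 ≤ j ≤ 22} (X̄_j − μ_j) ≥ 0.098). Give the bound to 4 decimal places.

0.1673

Per-experiment Hoeffding bound: exp(−2·254·0.098²) = exp(−4.87883) = 0.0076059.
Union bound over 22 events: 22·0.0076059 = 0.16733.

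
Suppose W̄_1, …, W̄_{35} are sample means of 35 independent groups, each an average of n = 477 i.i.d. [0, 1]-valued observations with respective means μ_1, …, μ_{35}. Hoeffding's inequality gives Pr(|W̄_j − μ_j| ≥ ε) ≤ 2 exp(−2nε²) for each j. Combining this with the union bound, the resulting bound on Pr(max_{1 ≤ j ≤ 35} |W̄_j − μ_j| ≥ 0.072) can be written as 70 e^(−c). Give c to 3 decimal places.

4.946

Union bound over the 35 events: Pr(max_{1 ≤ j ≤ 35} |W̄_j − μ_j| ≥ 0.072) ≤ 35·2·exp(−2nε²) = 70 exp(−2·477·0.072²).
So c = 2·477·0.072² = 4.9455.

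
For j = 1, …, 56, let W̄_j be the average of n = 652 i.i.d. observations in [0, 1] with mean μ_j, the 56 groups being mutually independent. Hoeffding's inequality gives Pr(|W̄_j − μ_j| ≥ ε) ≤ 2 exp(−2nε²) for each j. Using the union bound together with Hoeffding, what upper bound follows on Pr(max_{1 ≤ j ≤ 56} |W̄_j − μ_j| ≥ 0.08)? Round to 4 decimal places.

0.0266

Per-experiment Hoeffding bound: 2·exp(−2·652·0.08²) = 2·exp(−8.34560) = 0.00047488.
Union bound over 56 events: 56·0.00047488 = 0.02659.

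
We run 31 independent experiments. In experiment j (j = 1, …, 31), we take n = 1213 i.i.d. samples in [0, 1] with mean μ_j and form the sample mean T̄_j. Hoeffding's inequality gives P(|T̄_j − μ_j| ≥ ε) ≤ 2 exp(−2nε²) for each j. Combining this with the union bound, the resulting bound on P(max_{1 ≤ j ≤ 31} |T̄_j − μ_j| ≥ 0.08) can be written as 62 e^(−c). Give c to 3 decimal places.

Union bound over the 31 events: P(max_{1 ≤ j ≤ 31} |T̄_j − μ_j| ≥ 0.08) ≤ 31·2·exp(−2nε²) = 62 exp(−2·1213·0.08²).
So c = 2·1213·0.08² = 15.5264.

15.526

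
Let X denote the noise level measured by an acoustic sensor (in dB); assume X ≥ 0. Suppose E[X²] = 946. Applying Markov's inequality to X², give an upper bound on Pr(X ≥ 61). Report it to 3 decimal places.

0.254

Since X ≥ 0, the event {X ≥ 61} is the same as {X² ≥ 3721}.
Markov's inequality applied to X² gives Pr(X² ≥ 3721) ≤ E[X²]/3721 = 946/3721 = 0.2542.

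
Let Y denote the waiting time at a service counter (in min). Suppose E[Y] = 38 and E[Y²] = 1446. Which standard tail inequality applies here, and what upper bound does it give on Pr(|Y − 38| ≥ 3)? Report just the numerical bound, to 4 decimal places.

The first two moments determine the variance, so Chebyshev's inequality is the sharpest standard bound available.
Var(Y) = E[Y²] − (E[Y])² = 1446 − 1444 = 2.
Chebyshev's inequality: Pr(|Y − μ| ≥ t) ≤ Var(Y)/t² = 2/9 = 0.2222.

0.2222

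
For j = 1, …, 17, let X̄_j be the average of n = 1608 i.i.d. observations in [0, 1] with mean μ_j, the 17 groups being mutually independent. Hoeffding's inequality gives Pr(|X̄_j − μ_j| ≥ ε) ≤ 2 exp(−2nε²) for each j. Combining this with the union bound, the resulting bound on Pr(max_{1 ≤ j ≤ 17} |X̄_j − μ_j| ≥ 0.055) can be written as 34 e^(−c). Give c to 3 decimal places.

Union bound over the 17 events: Pr(max_{1 ≤ j ≤ 17} |X̄_j − μ_j| ≥ 0.055) ≤ 17·2·exp(−2nε²) = 34 exp(−2·1608·0.055²).
So c = 2·1608·0.055² = 9.7284.

9.728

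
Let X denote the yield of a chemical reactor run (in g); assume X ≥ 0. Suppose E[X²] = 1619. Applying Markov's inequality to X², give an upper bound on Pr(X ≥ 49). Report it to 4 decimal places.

Since X ≥ 0, the event {X ≥ 49} is the same as {X² ≥ 2401}.
Markov's inequality applied to X² gives Pr(X² ≥ 2401) ≤ E[X²]/2401 = 1619/2401 = 0.6743.

0.6743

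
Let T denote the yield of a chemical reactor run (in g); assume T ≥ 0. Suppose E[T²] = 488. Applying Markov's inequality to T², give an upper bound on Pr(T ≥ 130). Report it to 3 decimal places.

0.029

Since T ≥ 0, the event {T ≥ 130} is the same as {T² ≥ 16900}.
Markov's inequality applied to T² gives Pr(T² ≥ 16900) ≤ E[T²]/16900 = 488/16900 = 0.0289.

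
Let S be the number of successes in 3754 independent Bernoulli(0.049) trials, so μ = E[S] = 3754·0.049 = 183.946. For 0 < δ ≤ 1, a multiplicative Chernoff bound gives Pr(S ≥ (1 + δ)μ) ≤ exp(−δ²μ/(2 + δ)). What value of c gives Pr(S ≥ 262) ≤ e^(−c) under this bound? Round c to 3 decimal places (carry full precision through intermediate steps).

Write 262 = (1 + δ)μ, so δ = 262/183.946 − 1 = 0.4243311…
Then the exponent is δ²μ/(2 + δ) = (262 − μ)² / (μ·(2 + δ)) = 13.661804.

13.662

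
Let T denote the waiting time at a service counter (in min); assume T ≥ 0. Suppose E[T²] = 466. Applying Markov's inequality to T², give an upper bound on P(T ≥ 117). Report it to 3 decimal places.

Since T ≥ 0, the event {T ≥ 117} is the same as {T² ≥ 13689}.
Markov's inequality applied to T² gives P(T² ≥ 13689) ≤ E[T²]/13689 = 466/13689 = 0.0340.

0.034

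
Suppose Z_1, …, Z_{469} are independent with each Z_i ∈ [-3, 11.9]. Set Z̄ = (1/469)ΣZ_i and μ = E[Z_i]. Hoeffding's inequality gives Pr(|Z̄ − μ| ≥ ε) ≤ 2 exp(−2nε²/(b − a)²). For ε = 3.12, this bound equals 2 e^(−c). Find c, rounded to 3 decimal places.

41.128

c = 2nε²/(b − a)² = 2·469·3.12² / 14.9² = 41.1282.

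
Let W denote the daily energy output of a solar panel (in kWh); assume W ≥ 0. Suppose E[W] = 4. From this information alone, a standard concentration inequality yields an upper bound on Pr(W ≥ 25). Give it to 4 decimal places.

0.1600

Only the mean of a non-negative variable is known, so Markov's inequality is the applicable tail bound.
Markov's inequality: for a non-negative random variable, Pr(W ≥ a) ≤ E[W]/a.
Here E[W] = 4 and a = 25, so the bound is 4/25 = 0.1600.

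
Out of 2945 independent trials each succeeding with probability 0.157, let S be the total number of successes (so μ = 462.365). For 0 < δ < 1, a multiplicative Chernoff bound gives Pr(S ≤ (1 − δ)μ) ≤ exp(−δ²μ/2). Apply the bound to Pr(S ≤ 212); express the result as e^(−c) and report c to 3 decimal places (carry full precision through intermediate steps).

67.785

Write 212 = (1 − δ)μ, so δ = 1 − 212/462.365 = 0.5414878…
Then the exponent is δ²μ/2 = (μ − 212)²/(2μ) = 67.784795.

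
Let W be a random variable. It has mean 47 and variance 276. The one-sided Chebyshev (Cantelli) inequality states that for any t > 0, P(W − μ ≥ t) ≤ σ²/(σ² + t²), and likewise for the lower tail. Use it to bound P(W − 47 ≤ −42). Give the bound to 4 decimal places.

Here σ² = 276 and t = 42, so σ² + t² = 2040.
Cantelli's bound: 276/2040 = 0.1353.

0.1353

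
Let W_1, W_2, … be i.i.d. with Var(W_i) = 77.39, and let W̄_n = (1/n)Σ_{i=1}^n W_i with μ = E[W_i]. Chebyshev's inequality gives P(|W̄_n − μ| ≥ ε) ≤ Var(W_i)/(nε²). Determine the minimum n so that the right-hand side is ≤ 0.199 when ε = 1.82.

118

Require 77.39/(n·1.82²) ≤ 0.199, i.e. n ≥ 77.39/(0.199·1.82²) = 117.406.
The smallest integer n is 118.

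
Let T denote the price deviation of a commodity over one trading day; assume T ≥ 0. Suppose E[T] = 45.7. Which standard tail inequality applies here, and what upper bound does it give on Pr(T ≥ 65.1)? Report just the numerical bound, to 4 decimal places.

Only the mean of a non-negative variable is known, so Markov's inequality is the applicable tail bound.
Markov's inequality: for a non-negative random variable, Pr(T ≥ a) ≤ E[T]/a.
Here E[T] = 45.7 and a = 65.1, so the bound is 45.7/65.1 = 0.7020.

0.7020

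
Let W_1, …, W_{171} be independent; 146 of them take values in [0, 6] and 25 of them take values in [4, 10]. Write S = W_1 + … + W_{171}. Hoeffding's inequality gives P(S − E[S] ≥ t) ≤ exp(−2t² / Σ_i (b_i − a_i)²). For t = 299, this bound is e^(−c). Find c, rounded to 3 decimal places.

29.045

Σ(b_i − a_i)² = 146·6² + 25·6² = 6156.
c = 2t² / 6156 = 2·299² / 6156 = 29.0452.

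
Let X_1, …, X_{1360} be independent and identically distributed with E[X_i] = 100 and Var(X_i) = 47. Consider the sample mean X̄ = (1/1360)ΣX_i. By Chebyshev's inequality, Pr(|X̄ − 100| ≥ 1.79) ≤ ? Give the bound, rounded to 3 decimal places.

0.011

Var(X̄) = Var(X_i)/n = 47/1360 = 0.034559.
Chebyshev: Pr(|X̄ − 100| ≥ 1.79) ≤ Var(X̄)/(1.79)² = 47/(1360·1.79²) = 0.0108.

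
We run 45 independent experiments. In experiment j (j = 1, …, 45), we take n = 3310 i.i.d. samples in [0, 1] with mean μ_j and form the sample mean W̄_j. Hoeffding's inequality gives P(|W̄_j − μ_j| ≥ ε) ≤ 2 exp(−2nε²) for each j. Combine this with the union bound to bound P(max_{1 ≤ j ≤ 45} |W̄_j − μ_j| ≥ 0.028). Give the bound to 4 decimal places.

Per-experiment Hoeffding bound: 2·exp(−2·3310·0.028²) = 2·exp(−5.19008) = 0.011143.
Union bound over 45 events: 45·0.011143 = 0.50144.

0.5014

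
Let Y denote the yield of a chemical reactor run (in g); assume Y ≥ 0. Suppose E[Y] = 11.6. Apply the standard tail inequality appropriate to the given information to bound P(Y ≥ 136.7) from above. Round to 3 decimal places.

Only the mean of a non-negative variable is known, so Markov's inequality is the applicable tail bound.
Markov's inequality: for a non-negative random variable, P(Y ≥ a) ≤ E[Y]/a.
Here E[Y] = 11.6 and a = 136.7, so the bound is 11.6/136.7 = 0.0849.

0.085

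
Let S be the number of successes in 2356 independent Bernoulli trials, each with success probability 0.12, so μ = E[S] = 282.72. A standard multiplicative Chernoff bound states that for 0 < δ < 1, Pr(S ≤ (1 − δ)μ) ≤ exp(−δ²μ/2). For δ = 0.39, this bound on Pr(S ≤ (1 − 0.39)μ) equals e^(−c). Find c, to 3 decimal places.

21.501

c = δ²μ/2 = 0.39²·282.72/2 = 21.5009.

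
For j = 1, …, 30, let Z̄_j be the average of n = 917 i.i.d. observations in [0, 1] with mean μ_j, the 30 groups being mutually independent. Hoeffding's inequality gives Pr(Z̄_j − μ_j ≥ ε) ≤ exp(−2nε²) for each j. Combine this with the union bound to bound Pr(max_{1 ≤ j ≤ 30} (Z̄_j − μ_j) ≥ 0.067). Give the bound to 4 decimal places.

Per-experiment Hoeffding bound: exp(−2·917·0.067²) = exp(−8.23283) = 0.00026578.
Union bound over 30 events: 30·0.00026578 = 0.00797.

0.0080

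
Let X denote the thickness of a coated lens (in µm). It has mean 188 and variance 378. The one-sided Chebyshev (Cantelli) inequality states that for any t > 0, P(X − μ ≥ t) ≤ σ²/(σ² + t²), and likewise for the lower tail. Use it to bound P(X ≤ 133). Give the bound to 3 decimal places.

0.111

Here σ² = 378 and t = 55, so σ² + t² = 3403.
Cantelli's bound: 378/3403 = 0.1111.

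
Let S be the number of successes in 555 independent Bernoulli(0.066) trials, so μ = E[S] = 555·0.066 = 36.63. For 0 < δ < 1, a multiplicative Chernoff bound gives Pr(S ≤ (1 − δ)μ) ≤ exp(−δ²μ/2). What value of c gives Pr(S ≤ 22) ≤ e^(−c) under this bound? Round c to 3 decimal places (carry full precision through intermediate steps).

2.922

Write 22 = (1 − δ)μ, so δ = 1 − 22/36.63 = 0.3993994…
Then the exponent is δ²μ/2 = (μ − 22)²/(2μ) = 2.921607.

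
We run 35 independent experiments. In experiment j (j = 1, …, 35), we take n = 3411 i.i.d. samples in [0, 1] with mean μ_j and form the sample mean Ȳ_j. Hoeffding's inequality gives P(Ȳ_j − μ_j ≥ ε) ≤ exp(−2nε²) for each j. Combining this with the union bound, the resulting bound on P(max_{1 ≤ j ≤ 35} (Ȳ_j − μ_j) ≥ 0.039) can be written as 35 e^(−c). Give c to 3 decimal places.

10.376

Union bound over the 35 events: P(max_{1 ≤ j ≤ 35} (Ȳ_j − μ_j) ≥ 0.039) ≤ 35·exp(−2nε²) = 35 exp(−2·3411·0.039²).
So c = 2·3411·0.039² = 10.3763.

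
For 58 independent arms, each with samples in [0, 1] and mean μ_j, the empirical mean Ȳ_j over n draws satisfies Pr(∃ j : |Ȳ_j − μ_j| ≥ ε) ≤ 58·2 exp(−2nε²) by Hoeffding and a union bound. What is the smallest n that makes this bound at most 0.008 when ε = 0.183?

Need 2·58·exp(−2nε²) ≤ 0.008, i.e. exp(−2nε²) ≤ 0.008/116.
So 2nε² ≥ ln(116/0.008) = 9.581904.
Hence n ≥ 9.581904/(2·0.183²) = 143.060.
The smallest integer n is 144.

144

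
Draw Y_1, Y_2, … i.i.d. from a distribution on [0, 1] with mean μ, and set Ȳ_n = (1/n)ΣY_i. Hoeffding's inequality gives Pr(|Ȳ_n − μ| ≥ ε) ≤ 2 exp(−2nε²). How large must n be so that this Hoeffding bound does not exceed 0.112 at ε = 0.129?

Require 2·exp(−2nε²) ≤ 0.112, i.e. 2nε² ≥ ln(2/0.112) = 2.882404.
So n ≥ 2.882404 / (2·0.129²) = 86.605.
The smallest integer n is 87.

87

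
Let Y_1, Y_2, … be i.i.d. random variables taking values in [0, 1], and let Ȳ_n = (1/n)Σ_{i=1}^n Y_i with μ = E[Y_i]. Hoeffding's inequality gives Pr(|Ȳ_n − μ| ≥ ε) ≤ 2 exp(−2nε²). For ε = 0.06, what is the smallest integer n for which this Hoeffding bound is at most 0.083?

Require 2·exp(−2nε²) ≤ 0.083, i.e. 2nε² ≥ ln(2/0.083) = 3.182062.
So n ≥ 3.182062 / (2·0.06²) = 441.953.
The smallest integer n is 442.

442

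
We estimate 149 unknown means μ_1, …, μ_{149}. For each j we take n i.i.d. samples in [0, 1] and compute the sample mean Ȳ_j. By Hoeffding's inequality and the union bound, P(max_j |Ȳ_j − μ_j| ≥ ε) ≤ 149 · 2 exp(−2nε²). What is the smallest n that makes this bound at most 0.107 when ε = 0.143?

Need 2·149·exp(−2nε²) ≤ 0.107, i.e. exp(−2nε²) ≤ 0.107/298.
So 2nε² ≥ ln(298/0.107) = 7.932020.
Hence n ≥ 7.932020/(2·0.143²) = 193.946.
The smallest integer n is 194.

194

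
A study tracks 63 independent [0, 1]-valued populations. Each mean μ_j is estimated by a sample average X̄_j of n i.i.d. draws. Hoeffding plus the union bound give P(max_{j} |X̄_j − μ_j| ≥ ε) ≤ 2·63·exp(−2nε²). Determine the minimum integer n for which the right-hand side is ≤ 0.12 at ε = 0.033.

3195

Need 2·63·exp(−2nε²) ≤ 0.12, i.e. exp(−2nε²) ≤ 0.12/126.
So 2nε² ≥ ln(126/0.12) = 6.956545.
Hence n ≥ 6.956545/(2·0.033²) = 3194.006.
The smallest integer n is 3195.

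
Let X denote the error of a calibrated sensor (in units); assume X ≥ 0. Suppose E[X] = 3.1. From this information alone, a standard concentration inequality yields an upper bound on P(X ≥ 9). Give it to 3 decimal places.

0.344

Only the mean of a non-negative variable is known, so Markov's inequality is the applicable tail bound.
Markov's inequality: for a non-negative random variable, P(X ≥ a) ≤ E[X]/a.
Here E[X] = 3.1 and a = 9, so the bound is 3.1/9 = 0.3444.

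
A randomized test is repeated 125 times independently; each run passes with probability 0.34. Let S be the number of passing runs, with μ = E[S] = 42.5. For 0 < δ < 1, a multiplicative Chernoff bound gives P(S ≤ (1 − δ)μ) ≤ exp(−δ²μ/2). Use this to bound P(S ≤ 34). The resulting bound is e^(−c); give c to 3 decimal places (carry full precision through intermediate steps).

0.850

Write 34 = (1 − δ)μ, so δ = 1 − 34/42.5 = 0.2…
Then the exponent is δ²μ/2 = (μ − 34)²/(2μ) = 0.850000.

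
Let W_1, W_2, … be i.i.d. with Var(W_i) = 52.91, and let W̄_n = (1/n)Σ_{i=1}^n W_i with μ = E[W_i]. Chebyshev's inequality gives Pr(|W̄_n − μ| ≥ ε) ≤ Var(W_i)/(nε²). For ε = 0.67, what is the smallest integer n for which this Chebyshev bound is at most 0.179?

659

Require 52.91/(n·0.67²) ≤ 0.179, i.e. n ≥ 52.91/(0.179·0.67²) = 658.469.
The smallest integer n is 659.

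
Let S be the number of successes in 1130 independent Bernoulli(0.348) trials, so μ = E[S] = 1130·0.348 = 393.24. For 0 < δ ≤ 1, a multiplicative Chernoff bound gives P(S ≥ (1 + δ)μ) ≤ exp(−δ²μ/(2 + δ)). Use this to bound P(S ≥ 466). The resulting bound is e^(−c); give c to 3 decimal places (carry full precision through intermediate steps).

6.161

Write 466 = (1 + δ)μ, so δ = 466/393.24 − 1 = 0.185027…
Then the exponent is δ²μ/(2 + δ) = (466 − μ)² / (μ·(2 + δ)) = 6.161279.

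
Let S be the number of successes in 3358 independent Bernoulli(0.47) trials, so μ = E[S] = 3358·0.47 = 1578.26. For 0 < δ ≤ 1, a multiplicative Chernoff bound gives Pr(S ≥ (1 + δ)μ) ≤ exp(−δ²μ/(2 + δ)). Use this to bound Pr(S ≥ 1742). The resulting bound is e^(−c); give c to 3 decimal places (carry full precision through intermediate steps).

Write 1742 = (1 + δ)μ, so δ = 1742/1578.26 − 1 = 0.1037472…
Then the exponent is δ²μ/(2 + δ) = (1742 − μ)² / (μ·(2 + δ)) = 8.074906.

8.075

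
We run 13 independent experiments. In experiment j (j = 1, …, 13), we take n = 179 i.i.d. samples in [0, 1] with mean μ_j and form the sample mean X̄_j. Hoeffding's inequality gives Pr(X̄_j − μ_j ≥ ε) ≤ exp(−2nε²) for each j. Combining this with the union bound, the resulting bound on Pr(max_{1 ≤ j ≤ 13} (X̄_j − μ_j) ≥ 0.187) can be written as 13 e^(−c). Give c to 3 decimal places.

Union bound over the 13 events: Pr(max_{1 ≤ j ≤ 13} (X̄_j − μ_j) ≥ 0.187) ≤ 13·exp(−2nε²) = 13 exp(−2·179·0.187²).
So c = 2·179·0.187² = 12.5189.

12.519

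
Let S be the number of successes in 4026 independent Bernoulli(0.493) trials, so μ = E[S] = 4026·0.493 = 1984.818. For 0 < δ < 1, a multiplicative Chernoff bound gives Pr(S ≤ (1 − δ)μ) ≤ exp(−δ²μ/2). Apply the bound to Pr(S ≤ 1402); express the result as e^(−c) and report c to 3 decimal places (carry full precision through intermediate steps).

Write 1402 = (1 − δ)μ, so δ = 1 − 1402/1984.818 = 0.293638…
Then the exponent is δ²μ/2 = (μ − 1402)²/(2μ) = 85.568758.

85.569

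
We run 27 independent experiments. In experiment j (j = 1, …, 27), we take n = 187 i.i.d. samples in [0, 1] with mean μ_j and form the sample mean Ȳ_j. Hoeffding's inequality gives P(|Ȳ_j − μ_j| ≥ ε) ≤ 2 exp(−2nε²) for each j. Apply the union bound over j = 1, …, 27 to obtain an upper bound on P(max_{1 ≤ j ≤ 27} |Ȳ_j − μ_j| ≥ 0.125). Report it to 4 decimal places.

Per-experiment Hoeffding bound: 2·exp(−2·187·0.125²) = 2·exp(−5.84375) = 0.0057959.
Union bound over 27 events: 27·0.0057959 = 0.15649.

0.1565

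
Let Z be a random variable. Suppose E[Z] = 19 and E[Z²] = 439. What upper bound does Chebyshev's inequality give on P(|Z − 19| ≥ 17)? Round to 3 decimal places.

Var(Z) = E[Z²] − (E[Z])² = 439 − 361 = 78.
Chebyshev's inequality: P(|Z − μ| ≥ t) ≤ Var(Z)/t² = 78/289 = 0.2699.

0.270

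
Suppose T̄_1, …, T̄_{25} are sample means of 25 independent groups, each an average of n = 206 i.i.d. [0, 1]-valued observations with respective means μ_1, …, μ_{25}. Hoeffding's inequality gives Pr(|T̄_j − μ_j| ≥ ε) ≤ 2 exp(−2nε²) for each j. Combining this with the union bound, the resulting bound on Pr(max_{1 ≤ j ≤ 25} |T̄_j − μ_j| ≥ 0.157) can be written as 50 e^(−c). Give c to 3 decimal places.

10.155

Union bound over the 25 events: Pr(max_{1 ≤ j ≤ 25} |T̄_j − μ_j| ≥ 0.157) ≤ 25·2·exp(−2nε²) = 50 exp(−2·206·0.157²).
So c = 2·206·0.157² = 10.1554.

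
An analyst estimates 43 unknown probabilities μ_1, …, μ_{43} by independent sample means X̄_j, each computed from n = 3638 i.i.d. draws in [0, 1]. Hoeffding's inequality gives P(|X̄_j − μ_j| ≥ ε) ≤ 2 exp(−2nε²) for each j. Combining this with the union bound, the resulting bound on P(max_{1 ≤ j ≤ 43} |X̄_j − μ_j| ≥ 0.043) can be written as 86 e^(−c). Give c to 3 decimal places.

Union bound over the 43 events: P(max_{1 ≤ j ≤ 43} |X̄_j − μ_j| ≥ 0.043) ≤ 43·2·exp(−2nε²) = 86 exp(−2·3638·0.043²).
So c = 2·3638·0.043² = 13.4533.

13.453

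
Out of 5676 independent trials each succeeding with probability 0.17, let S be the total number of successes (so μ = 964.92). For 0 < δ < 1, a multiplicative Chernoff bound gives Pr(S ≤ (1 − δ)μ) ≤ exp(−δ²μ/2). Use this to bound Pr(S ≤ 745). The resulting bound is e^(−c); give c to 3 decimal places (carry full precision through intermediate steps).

25.062

Write 745 = (1 − δ)μ, so δ = 1 − 745/964.92 = 0.2279153…
Then the exponent is δ²μ/2 = (μ − 745)²/(2μ) = 25.061563.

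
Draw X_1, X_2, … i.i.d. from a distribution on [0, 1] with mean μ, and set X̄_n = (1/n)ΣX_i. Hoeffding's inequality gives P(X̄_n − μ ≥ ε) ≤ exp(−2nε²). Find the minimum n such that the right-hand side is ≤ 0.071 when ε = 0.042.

750

Require exp(−2nε²) ≤ 0.071, i.e. 2nε² ≥ ln(1/0.071) = 2.645075.
So n ≥ 2.645075 / (2·0.042²) = 749.738.
The smallest integer n is 750.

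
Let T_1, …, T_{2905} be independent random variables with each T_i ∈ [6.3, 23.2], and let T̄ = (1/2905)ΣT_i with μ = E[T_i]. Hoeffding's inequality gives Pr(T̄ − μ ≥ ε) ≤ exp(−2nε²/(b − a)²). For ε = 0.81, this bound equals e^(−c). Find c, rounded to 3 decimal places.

c = 2nε²/(b − a)² = 2·2905·0.81² / 16.9² = 13.3467.

13.347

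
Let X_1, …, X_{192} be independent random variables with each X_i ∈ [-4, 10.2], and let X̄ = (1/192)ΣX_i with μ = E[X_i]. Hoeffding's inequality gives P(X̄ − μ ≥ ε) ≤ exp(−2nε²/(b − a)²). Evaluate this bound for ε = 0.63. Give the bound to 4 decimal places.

Exponent: 2nε²/(b − a)² = 2·192·0.63² / 14.2² = 0.75585.
Bound = exp(−0.75585) = 0.46961.

0.4696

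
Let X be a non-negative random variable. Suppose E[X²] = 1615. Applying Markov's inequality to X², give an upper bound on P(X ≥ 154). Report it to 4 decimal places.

0.0681

Since X ≥ 0, the event {X ≥ 154} is the same as {X² ≥ 23716}.
Markov's inequality applied to X² gives P(X² ≥ 23716) ≤ E[X²]/23716 = 1615/23716 = 0.0681.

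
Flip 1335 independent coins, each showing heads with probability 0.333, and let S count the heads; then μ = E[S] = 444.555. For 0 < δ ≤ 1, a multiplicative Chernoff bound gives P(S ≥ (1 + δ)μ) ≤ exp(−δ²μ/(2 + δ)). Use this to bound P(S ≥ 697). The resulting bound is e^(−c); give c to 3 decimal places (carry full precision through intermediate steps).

55.826

Write 697 = (1 + δ)μ, so δ = 697/444.555 − 1 = 0.56786…
Then the exponent is δ²μ/(2 + δ) = (697 − μ)² / (μ·(2 + δ)) = 55.826025.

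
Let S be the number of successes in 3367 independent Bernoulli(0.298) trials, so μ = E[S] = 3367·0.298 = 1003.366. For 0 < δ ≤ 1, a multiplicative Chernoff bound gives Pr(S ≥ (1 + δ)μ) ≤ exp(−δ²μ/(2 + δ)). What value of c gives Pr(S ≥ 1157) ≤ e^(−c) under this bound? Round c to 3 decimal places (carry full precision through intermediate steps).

Write 1157 = (1 + δ)μ, so δ = 1157/1003.366 − 1 = 0.1531186…
Then the exponent is δ²μ/(2 + δ) = (1157 − μ)² / (μ·(2 + δ)) = 10.925651.

10.926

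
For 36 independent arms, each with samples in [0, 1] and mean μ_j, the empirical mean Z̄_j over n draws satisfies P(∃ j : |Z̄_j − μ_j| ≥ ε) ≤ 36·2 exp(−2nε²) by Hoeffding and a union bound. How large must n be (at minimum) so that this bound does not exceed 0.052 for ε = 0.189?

102

Need 2·36·exp(−2nε²) ≤ 0.052, i.e. exp(−2nε²) ≤ 0.052/72.
So 2nε² ≥ ln(72/0.052) = 7.233178.
Hence n ≥ 7.233178/(2·0.189²) = 101.245.
The smallest integer n is 102.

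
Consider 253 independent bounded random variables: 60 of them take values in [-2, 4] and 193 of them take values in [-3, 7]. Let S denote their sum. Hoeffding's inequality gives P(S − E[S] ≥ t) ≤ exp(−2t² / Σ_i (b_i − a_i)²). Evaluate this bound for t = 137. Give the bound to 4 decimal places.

0.1739

Σ(b_i − a_i)² = 60·6² + 193·10² = 21460.
Exponent = 2·137² / 21460 = 1.74921.
Bound = exp(−1.74921) = 0.17391.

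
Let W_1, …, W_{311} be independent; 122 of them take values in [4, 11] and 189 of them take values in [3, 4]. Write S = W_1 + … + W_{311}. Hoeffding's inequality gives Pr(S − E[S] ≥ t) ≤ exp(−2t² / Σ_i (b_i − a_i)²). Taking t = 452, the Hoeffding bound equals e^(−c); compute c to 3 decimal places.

Σ(b_i − a_i)² = 122·7² + 189·1² = 6167.
c = 2t² / 6167 = 2·452² / 6167 = 66.2572.

66.257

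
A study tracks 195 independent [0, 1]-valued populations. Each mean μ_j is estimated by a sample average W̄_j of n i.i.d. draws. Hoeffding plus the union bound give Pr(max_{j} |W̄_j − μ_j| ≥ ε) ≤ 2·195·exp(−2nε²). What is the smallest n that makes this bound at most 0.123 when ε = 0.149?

Need 2·195·exp(−2nε²) ≤ 0.123, i.e. exp(−2nε²) ≤ 0.123/390.
So 2nε² ≥ ln(390/0.123) = 8.061718.
Hence n ≥ 8.061718/(2·0.149²) = 181.562.
The smallest integer n is 182.

182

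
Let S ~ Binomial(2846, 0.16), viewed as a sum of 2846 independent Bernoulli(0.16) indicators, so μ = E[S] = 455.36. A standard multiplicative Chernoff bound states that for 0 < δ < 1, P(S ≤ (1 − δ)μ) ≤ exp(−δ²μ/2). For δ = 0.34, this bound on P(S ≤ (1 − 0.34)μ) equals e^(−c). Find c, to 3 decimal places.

26.320

c = δ²μ/2 = 0.34²·455.36/2 = 26.3198.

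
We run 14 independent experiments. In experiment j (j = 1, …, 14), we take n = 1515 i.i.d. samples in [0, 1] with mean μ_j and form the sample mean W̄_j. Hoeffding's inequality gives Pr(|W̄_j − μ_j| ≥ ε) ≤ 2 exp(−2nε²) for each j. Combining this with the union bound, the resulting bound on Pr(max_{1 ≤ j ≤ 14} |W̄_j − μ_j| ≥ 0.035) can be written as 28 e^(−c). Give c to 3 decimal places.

Union bound over the 14 events: Pr(max_{1 ≤ j ≤ 14} |W̄_j − μ_j| ≥ 0.035) ≤ 14·2·exp(−2nε²) = 28 exp(−2·1515·0.035²).
So c = 2·1515·0.035² = 3.7117.

3.712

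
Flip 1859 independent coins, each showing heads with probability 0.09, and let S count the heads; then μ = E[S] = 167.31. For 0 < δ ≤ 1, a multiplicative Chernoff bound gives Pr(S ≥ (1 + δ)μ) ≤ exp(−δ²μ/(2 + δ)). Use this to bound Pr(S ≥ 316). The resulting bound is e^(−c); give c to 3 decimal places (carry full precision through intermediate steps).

45.744

Write 316 = (1 + δ)μ, so δ = 316/167.31 − 1 = 0.8887096…
Then the exponent is δ²μ/(2 + δ) = (316 − μ)² / (μ·(2 + δ)) = 45.744380.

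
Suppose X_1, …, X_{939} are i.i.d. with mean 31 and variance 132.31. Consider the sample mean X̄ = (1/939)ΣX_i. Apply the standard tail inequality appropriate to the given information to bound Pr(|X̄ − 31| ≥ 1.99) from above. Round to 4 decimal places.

With mean and variance of each term known, Chebyshev's inequality bounds the deviation of the sum (or sample mean).
Var(X̄) = Var(X_i)/n = 132.31/939 = 0.14091.
Chebyshev: Pr(|X̄ − 31| ≥ 1.99) ≤ Var(X̄)/(1.99)² = 132.31/(939·1.99²) = 0.0356.

0.0356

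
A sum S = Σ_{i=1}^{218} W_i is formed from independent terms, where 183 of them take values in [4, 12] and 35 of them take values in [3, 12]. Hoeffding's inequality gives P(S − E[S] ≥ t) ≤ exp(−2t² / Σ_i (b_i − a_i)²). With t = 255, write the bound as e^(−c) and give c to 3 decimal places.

8.940

Σ(b_i − a_i)² = 183·8² + 35·9² = 14547.
c = 2t² / 14547 = 2·255² / 14547 = 8.9400.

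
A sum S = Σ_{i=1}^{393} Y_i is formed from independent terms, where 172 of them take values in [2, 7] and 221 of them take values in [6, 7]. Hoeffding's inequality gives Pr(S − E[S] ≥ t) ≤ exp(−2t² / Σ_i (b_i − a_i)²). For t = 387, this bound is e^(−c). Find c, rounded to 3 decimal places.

66.255

Σ(b_i − a_i)² = 172·5² + 221·1² = 4521.
c = 2t² / 4521 = 2·387² / 4521 = 66.2548.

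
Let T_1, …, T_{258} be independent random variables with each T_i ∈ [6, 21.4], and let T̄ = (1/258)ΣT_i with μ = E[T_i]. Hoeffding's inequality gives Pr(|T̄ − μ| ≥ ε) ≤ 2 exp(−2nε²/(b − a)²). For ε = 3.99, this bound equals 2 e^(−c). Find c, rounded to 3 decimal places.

c = 2nε²/(b − a)² = 2·258·3.99² / 15.4² = 34.6381.

34.638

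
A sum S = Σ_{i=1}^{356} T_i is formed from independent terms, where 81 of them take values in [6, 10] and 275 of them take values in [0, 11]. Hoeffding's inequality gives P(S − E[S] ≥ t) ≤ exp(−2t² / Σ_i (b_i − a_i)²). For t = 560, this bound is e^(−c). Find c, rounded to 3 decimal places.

Σ(b_i − a_i)² = 81·4² + 275·11² = 34571.
c = 2t² / 34571 = 2·560² / 34571 = 18.1424.

18.142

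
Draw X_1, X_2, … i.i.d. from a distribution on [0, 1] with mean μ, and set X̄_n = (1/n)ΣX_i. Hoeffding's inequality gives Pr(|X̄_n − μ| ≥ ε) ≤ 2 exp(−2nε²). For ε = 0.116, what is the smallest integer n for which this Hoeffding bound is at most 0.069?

126

Require 2·exp(−2nε²) ≤ 0.069, i.e. 2nε² ≥ ln(2/0.069) = 3.366796.
So n ≥ 3.366796 / (2·0.116²) = 125.104.
The smallest integer n is 126.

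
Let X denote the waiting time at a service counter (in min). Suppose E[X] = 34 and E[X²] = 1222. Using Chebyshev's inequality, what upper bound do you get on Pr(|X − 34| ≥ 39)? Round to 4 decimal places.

0.0434

Var(X) = E[X²] − (E[X])² = 1222 − 1156 = 66.
Chebyshev's inequality: Pr(|X − μ| ≥ t) ≤ Var(X)/t² = 66/1521 = 0.0434.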